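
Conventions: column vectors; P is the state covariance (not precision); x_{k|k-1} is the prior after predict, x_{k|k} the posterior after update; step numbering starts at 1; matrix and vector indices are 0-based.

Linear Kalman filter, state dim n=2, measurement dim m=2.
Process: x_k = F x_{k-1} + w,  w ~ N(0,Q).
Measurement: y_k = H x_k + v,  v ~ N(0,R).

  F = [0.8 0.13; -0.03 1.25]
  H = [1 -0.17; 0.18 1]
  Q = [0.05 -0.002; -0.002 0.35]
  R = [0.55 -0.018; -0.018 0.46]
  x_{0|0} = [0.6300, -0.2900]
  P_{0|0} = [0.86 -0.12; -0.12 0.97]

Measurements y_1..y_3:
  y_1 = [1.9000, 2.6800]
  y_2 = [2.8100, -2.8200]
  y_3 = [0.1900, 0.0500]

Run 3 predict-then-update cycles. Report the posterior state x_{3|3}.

step 1: x^-=[0.4663, -0.3814]  P^-=[0.5918 0.0155; 0.0155 1.8754]  S=[1.1908 -0.2153; -0.2153 2.3601]  K=[0.5126 0.0984; -0.1127 0.7855]  nu=[1.3689, 2.9775]  x^+=[1.4611, 1.8031]  P^+=[0.2778 -0.0139; -0.0139 0.3659]
step 2: x^-=[1.4033, 2.2101]  P^-=[0.2311 0.0369; 0.0369 0.9230]  S=[0.7952 -0.0975; -0.0975 1.4037]  K=[0.2920 0.0762; -0.0703 0.6574]  nu=[1.7824, -5.2826]  x^+=[1.5213, -1.3878]  P^+=[0.1594 0.0011; 0.0011 0.3035]
step 3: x^-=[1.0366, -1.7804]  P^-=[0.1574 0.0446; 0.0446 0.8242]  S=[0.7161 -0.0866; -0.0866 1.3054]  K=[0.2177 0.0703; -0.0568 0.6338]  nu=[-1.1493, 1.6438]  x^+=[0.9019, -0.6733]  P^+=[0.1197 0.0069; 0.0069 0.2913]

x_post = [0.9019, -0.6733]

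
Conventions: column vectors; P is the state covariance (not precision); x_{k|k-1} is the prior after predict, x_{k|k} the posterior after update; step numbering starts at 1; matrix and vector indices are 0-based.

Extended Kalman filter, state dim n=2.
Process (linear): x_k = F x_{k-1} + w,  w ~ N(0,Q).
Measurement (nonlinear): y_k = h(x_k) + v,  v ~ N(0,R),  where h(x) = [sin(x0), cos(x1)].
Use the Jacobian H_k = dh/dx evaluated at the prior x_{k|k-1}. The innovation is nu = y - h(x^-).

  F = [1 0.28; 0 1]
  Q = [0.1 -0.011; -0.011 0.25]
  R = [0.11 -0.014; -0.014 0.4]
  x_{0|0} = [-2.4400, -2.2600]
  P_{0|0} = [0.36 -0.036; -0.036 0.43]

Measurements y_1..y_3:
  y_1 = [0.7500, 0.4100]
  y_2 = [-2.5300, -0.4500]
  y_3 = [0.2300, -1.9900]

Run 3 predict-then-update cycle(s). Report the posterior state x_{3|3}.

x_post = [-3.1781, -2.7430]

step 1: x^-=[-3.0728, -2.2600]  P^-=[0.4736 0.0734; 0.0734 0.6800]  H_jac=[-0.9976 0.0000; 0.0000 0.7718]  S=[0.5813 -0.0705; -0.0705 0.8050]  K=[-0.8128 -0.0008; -0.0474 0.6478]  nu=[0.8187, 1.0459]  x^+=[-3.7391, -1.6213]  P^+=[0.0896 0.0143; 0.0143 0.3366]
step 2: x^-=[-4.1931, -1.6213]  P^-=[0.2240 0.0976; 0.0976 0.5866]  H_jac=[-0.4963 0.0000; 0.0000 0.9987]  S=[0.1652 -0.0624; -0.0624 0.9851]  K=[-0.6513 0.0577; -0.0703 0.5903]  nu=[-3.3982, -0.3995]  x^+=[-2.0030, -1.6182]  P^+=[0.1460 0.0322; 0.0322 0.2374]
step 3: x^-=[-2.4561, -1.6182]  P^-=[0.2827 0.0877; 0.0877 0.4874]  H_jac=[-0.7741 0.0000; 0.0000 0.9989]  S=[0.2794 -0.0818; -0.0818 0.8863]  K=[-0.7752 0.0273; -0.0844 0.5415]  nu=[0.8631, -1.9426]  x^+=[-3.1781, -2.7430]  P^+=[0.1107 0.0218; 0.0218 0.2180]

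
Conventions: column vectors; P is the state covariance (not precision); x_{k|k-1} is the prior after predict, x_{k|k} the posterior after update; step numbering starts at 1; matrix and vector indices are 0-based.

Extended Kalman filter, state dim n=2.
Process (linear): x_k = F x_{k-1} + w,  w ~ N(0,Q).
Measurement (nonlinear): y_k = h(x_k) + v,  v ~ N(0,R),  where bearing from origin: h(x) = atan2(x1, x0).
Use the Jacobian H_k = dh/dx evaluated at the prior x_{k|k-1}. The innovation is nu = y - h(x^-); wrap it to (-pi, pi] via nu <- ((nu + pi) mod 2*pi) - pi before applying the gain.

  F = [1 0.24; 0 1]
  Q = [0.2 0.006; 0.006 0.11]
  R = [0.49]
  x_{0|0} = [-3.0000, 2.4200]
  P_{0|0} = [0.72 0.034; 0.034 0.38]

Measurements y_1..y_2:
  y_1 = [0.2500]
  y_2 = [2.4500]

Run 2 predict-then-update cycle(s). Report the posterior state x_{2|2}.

x_post = [-1.2358, 2.7901]

step 1: x^-=[-2.4192, 2.4200]  P^-=[0.9582 0.1312; 0.1312 0.4900]  H_jac=[-0.2067 -0.2066]  S=[0.5631]  K=[-0.3999; -0.2280]  nu=[-2.1060]  x^+=[-1.5771, 2.9001]  P^+=[0.8682 0.0799; 0.0799 0.4607]
step 2: x^-=[-0.8810, 2.9001]  P^-=[1.1331 0.1965; 0.1965 0.5707]  H_jac=[-0.3157 -0.0959]  S=[0.6201]  K=[-0.6072; -0.1883]  nu=[0.5843]  x^+=[-1.2358, 2.7901]  P^+=[0.9044 0.1256; 0.1256 0.5488]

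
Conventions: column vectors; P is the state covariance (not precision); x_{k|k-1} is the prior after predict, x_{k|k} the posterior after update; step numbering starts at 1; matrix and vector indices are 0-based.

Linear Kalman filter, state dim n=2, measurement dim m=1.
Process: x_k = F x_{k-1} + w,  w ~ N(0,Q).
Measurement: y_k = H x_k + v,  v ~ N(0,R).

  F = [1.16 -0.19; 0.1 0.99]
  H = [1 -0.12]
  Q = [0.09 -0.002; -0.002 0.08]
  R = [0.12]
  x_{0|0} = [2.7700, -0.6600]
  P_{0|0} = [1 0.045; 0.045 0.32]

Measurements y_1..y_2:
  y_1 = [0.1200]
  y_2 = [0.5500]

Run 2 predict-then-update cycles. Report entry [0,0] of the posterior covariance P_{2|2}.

P_post[0,0] = 0.0827

step 1: x^-=[3.3386, -0.3764]  P^-=[1.4273 0.1046; 0.1046 0.4125]  S=[1.5281]  K=[0.9258; 0.0361]  nu=[-3.2638]  x^+=[0.3170, -0.4941]  P^+=[0.1175 0.0536; 0.0536 0.4106]
step 2: x^-=[0.4616, -0.4575]  P^-=[0.2393 -0.0051; -0.0051 0.4942]  S=[0.3677]  K=[0.6526; -0.1751]  nu=[0.0335]  x^+=[0.4835, -0.4634]  P^+=[0.0827 0.0369; 0.0369 0.4829]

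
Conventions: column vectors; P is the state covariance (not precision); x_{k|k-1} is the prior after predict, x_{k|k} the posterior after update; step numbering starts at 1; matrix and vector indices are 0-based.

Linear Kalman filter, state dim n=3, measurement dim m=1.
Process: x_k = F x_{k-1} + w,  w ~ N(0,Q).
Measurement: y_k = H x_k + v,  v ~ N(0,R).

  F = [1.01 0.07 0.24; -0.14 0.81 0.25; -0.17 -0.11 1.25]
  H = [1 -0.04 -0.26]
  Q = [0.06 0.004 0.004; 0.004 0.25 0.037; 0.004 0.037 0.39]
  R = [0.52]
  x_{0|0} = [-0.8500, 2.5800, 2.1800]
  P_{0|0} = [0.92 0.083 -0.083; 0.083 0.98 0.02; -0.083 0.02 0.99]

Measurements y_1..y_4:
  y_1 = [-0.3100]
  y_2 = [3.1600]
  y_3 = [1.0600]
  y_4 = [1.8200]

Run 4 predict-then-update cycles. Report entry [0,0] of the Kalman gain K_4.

step 1: x^-=[-0.1547, 2.7538, 2.5857]  P^-=[1.0325 0.0420 0.0251; 0.0420 0.9680 0.3086; 0.0251 0.3086 2.0082]  S=[1.6798]  K=[0.6098; -0.0458; -0.3032]  nu=[0.6271]  x^+=[0.2277, 2.7251, 2.3955]  P^+=[0.4079 0.0889 0.3357; 0.0889 0.9644 0.2852; 0.3357 0.2852 1.8537]
step 2: x^-=[0.9957, 2.7743, 2.6559]  P^-=[0.7725 0.3180 0.8993; 0.3180 1.0785 0.7371; 0.8993 0.7371 3.0921]  S=[1.0255]  K=[0.5129; 0.0812; 0.0642]  nu=[2.9659]  x^+=[2.5168, 3.0151, 2.8463]  P^+=[0.5027 0.2753 0.8655; 0.2753 1.0717 0.7318; 0.8655 0.7318 3.0879]
step 3: x^-=[3.4362, 2.8014, 2.7984]  P^-=[1.2391 0.7460 1.9040; 0.7460 1.3293 1.4173; 1.9040 1.4173 4.6836]  S=[1.0575]  K=[0.6753; 0.3067; 0.5954]  nu=[-1.5365]  x^+=[2.3985, 2.3302, 1.8836]  P^+=[0.7568 0.5270 1.4788; 0.5270 1.2299 1.2242; 1.4788 1.2242 4.3087]
step 4: x^-=[3.0376, 2.0225, 1.6904]  P^-=[1.9188 1.2343 2.9739; 1.2343 1.6138 2.1117; 2.9739 2.1117 6.2137]  S=[1.2601]  K=[0.8699; 0.4926; 1.0109]  nu=[-0.6972]  x^+=[2.4311, 1.6791, 0.9856]  P^+=[0.9652 0.6944 1.8658; 0.6944 1.3080 1.4842; 1.8658 1.4842 4.9260]

K[0,0] = 0.8699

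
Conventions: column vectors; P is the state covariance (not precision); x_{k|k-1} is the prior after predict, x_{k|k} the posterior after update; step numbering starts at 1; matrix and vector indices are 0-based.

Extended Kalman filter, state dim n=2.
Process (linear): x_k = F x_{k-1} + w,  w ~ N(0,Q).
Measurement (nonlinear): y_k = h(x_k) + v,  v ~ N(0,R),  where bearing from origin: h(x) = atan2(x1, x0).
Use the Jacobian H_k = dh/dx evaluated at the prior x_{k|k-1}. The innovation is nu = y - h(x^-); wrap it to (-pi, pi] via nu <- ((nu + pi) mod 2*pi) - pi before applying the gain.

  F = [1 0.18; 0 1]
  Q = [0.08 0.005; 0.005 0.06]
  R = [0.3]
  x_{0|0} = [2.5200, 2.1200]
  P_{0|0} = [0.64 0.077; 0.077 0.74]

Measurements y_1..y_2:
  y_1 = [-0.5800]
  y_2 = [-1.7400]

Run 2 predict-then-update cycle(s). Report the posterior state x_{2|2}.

step 1: x^-=[2.9016, 2.1200]  P^-=[0.7717 0.2152; 0.2152 0.8000]  H_jac=[-0.1642 0.2247]  S=[0.3453]  K=[-0.2268; 0.4182]  nu=[-1.2110]  x^+=[3.1763, 1.6135]  P^+=[0.7539 0.2480; 0.2480 0.7396]
step 2: x^-=[3.4667, 1.6135]  P^-=[0.9472 0.3861; 0.3861 0.7996]  H_jac=[-0.1104 0.2371]  S=[0.3363]  K=[-0.0386; 0.4371]  nu=[-2.1756]  x^+=[3.5507, 0.6626]  P^+=[0.9467 0.3918; 0.3918 0.7354]

x_post = [3.5507, 0.6626]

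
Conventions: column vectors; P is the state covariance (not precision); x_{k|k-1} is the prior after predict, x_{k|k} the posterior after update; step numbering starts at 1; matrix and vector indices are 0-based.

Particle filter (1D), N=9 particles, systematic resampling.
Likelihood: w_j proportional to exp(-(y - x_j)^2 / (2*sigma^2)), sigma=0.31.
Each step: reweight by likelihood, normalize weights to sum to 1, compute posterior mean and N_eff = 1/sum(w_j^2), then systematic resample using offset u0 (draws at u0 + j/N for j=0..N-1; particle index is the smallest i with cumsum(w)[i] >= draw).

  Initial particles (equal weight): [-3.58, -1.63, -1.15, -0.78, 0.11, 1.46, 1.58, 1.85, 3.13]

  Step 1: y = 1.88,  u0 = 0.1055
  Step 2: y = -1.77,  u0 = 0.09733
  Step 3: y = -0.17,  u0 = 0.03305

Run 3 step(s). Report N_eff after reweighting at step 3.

N_eff = 8.2291

step 1: w=[0.0000, 0.0000, 0.0000, 0.0000, 0.0000, 0.1976, 0.3098, 0.4925, 0.0001]  mean=1.6895  Neff=2.6488  idx=[5, 6, 6, 6, 7, 7, 7, 7, 7]
step 2: w=[0.9530, 0.0157, 0.0157, 0.0157, 0.0000, 0.0000, 0.0000, 0.0000, 0.0000]  mean=1.4656  Neff=1.1002  idx=[0, 0, 0, 0, 0, 0, 0, 0, 3]
step 3: w=[0.1231, 0.1231, 0.1231, 0.1231, 0.1231, 0.1231, 0.1231, 0.1231, 0.0149]  mean=1.4618  Neff=8.2291  idx=[0, 1, 2, 2, 3, 4, 5, 6, 7]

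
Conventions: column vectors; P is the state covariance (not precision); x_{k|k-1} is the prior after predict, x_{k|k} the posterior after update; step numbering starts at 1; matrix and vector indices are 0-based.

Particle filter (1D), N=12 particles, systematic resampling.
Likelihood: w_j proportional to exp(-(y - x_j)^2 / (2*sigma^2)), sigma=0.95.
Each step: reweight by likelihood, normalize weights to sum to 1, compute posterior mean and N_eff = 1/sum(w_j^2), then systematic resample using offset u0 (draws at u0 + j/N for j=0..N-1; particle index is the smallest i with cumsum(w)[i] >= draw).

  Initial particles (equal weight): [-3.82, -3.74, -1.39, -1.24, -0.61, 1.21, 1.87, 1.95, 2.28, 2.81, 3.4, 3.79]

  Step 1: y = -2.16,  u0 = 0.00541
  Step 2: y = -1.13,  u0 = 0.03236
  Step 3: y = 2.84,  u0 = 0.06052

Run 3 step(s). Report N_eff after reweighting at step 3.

step 1: w=[0.1045, 0.1206, 0.3462, 0.3008, 0.1270, 0.0009, 0.0001, 0.0000, 0.0000, 0.0000, 0.0000, 0.0000]  mean=-1.7803  Neff=3.9701  idx=[0, 0, 1, 2, 2, 2, 2, 3, 3, 3, 3, 4]
step 2: w=[0.0021, 0.0021, 0.0026, 0.1101, 0.1101, 0.1101, 0.1101, 0.1136, 0.1136, 0.1136, 0.1136, 0.0984]  mean=-1.2613  Neff=9.1067  idx=[3, 3, 4, 5, 6, 7, 7, 8, 9, 9, 10, 11]
step 3: w=[0.0224, 0.0224, 0.0224, 0.0224, 0.0224, 0.0447, 0.0447, 0.0447, 0.0447, 0.0447, 0.0447, 0.6195]  mean=-0.8665  Neff=2.5108  idx=[2, 5, 7, 9, 11, 11, 11, 11, 11, 11, 11, 11]

N_eff = 2.5108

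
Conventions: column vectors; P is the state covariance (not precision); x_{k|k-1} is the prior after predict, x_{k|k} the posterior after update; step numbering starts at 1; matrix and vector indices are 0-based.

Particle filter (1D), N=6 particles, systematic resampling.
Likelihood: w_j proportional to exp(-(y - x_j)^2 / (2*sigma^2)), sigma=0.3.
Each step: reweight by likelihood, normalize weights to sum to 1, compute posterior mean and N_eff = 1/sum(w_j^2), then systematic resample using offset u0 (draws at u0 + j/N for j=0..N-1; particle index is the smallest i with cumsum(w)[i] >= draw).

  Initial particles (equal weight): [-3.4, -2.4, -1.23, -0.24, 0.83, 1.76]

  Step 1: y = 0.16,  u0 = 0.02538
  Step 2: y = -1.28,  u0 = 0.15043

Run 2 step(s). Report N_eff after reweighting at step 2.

N_eff = 5.0000

step 1: w=[0.0000, 0.0000, 0.0000, 0.8327, 0.1673, 0.0000]  mean=-0.0611  Neff=1.3863  idx=[3, 3, 3, 3, 3, 4]
step 2: w=[0.2000, 0.2000, 0.2000, 0.2000, 0.2000, 0.0000]  mean=-0.2400  Neff=5.0000  idx=[0, 1, 2, 3, 4, 4]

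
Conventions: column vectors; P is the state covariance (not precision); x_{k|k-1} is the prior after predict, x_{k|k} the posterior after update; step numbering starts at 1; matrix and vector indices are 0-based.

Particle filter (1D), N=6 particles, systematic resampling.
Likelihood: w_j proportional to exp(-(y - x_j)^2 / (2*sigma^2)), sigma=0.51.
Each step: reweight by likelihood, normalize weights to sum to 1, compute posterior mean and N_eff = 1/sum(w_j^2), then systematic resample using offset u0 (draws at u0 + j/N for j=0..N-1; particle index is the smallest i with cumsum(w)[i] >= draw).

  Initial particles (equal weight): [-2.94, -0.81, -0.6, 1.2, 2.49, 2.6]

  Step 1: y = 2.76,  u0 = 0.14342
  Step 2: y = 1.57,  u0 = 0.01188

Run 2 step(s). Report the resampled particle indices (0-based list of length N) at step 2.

resampled_idx = [0, 0, 1, 2, 3, 4]

step 1: w=[0.0000, 0.0000, 0.0000, 0.0051, 0.4749, 0.5201]  mean=2.5407  Neff=2.0162  idx=[4, 4, 4, 5, 5, 5]
step 2: w=[0.2005, 0.2005, 0.2005, 0.1328, 0.1328, 0.1328]  mean=2.5338  Neff=5.7619  idx=[0, 0, 1, 2, 3, 4]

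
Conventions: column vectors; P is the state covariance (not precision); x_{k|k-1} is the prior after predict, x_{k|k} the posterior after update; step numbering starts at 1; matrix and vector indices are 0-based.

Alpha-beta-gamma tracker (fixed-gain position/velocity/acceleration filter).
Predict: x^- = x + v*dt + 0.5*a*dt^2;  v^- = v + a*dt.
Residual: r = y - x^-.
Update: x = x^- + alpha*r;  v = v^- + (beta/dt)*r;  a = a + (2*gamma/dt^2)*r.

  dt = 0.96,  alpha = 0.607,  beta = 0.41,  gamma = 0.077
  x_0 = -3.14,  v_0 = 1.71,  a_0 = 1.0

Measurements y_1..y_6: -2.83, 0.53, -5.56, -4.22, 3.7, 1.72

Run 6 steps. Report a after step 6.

step 1: x_pred=-1.0376  r=-1.7924  x^+=-2.1256  v^+=1.9045  a^+=0.7005
step 2: x_pred=0.0255  r=0.5045  x^+=0.3317  v^+=2.7924  a^+=0.7848
step 3: x_pred=3.3741  r=-8.9341  x^+=-2.0489  v^+=-0.2698  a^+=-0.7081
step 4: x_pred=-2.6342  r=-1.5858  x^+=-3.5968  v^+=-1.6268  a^+=-0.9731
step 5: x_pred=-5.6069  r=9.3069  x^+=0.0424  v^+=1.4138  a^+=0.5821
step 6: x_pred=1.6679  r=0.0521  x^+=1.6995  v^+=1.9949  a^+=0.5908

a_post = 0.5908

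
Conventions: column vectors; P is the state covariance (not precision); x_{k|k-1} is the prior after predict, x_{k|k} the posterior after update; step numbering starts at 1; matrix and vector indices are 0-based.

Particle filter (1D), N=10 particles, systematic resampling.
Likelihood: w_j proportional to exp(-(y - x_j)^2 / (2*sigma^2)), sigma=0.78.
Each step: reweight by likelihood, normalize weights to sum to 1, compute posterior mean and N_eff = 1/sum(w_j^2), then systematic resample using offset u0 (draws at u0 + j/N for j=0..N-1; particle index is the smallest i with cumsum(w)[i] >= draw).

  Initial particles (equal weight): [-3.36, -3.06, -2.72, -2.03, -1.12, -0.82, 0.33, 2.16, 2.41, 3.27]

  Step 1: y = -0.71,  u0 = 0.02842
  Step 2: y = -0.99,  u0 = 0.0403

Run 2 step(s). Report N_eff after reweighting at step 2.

step 1: w=[0.0012, 0.0042, 0.0141, 0.0932, 0.3399, 0.3864, 0.1604, 0.0004, 0.0001, 0.0000]  mean=-0.8877  Neff=3.3392  idx=[3, 4, 4, 4, 4, 5, 5, 5, 5, 6]
step 2: w=[0.0484, 0.1160, 0.1160, 0.1160, 0.1160, 0.1149, 0.1149, 0.1149, 0.1149, 0.0281]  mean=-0.9854  Neff=9.1118  idx=[0, 1, 2, 3, 4, 5, 6, 6, 7, 8]

N_eff = 9.1118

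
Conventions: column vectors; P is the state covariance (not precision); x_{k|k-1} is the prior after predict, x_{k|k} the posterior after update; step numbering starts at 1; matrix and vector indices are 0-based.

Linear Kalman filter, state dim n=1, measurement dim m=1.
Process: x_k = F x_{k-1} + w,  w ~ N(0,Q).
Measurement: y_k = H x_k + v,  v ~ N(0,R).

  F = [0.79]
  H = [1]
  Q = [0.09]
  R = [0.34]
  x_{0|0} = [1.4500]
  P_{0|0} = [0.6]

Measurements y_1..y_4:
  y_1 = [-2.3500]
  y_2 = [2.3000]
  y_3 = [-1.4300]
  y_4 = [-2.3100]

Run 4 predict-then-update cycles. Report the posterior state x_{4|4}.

step 1: x^-=[1.1455]  P^-=[0.4645]  S=[0.8045]  K=[0.5774]  nu=[-3.4955]  x^+=[-0.8726]  P^+=[0.1963]
step 2: x^-=[-0.6894]  P^-=[0.2125]  S=[0.5525]  K=[0.3846]  nu=[2.9894]  x^+=[0.4604]  P^+=[0.1308]
step 3: x^-=[0.3637]  P^-=[0.1716]  S=[0.5116]  K=[0.3354]  nu=[-1.7937]  x^+=[-0.2380]  P^+=[0.1140]
step 4: x^-=[-0.1880]  P^-=[0.1612]  S=[0.5012]  K=[0.3216]  nu=[-2.1220]  x^+=[-0.8704]  P^+=[0.1093]

x_post = [-0.8704]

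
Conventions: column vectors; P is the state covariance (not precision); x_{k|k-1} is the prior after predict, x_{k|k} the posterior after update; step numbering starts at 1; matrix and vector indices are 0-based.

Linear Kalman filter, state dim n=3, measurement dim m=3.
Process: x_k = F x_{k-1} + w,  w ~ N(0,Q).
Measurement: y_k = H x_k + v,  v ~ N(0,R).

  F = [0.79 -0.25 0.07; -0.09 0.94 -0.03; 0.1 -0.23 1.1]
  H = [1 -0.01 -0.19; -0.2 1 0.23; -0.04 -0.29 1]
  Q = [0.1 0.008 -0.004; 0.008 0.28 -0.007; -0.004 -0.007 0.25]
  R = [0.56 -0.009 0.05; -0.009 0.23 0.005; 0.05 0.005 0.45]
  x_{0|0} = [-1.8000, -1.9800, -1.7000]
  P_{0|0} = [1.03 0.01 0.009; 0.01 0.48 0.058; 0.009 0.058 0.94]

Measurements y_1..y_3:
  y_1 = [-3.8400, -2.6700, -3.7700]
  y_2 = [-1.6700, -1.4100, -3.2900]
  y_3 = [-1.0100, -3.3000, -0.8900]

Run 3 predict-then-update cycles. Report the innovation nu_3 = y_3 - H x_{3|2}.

innov = [-0.0839, -1.8995, 2.8895]

step 1: x^-=[-1.0460, -1.6482, -1.5946]  P^-=[0.7724 -0.1684 0.1663; -0.1684 0.7084 -0.0905; 0.1663 -0.0905 1.3953]  S=[1.3227 -0.3383 -0.0317; -0.3383 1.0535 0.0044; -0.0317 0.0044 1.9413]  K=[0.5389 -0.0975 0.1039; 0.0567 0.7034 -0.1496; -0.0103 0.1808 0.7282]  nu=[-3.1135, -0.8642, -2.6952]  x^+=[-2.9197, -2.0293, -3.6814]  P^+=[0.3254 0.0173 0.0913; 0.0173 0.1667 -0.0119; 0.0913 -0.0119 0.3283]
step 2: x^-=[-2.0569, -1.5343, -3.8748]  P^-=[0.3188 -0.0454 0.1364; -0.0454 0.4285 -0.0766; 0.1364 -0.0766 0.6846]  S=[0.8523 -0.1011 0.0555; -0.1011 0.6778 -0.0601; 0.0555 -0.0601 1.2036]  K=[0.3312 -0.0568 0.0956; 0.0405 0.6135 -0.1366; -0.0148 0.1292 0.5898]  nu=[-0.3646, 0.6042, 0.0576]  x^+=[-2.2065, -1.1863, -3.7574]  P^+=[0.2041 0.0091 0.0701; 0.0091 0.1451 -0.0139; 0.0701 -0.0139 0.2641]
step 3: x^-=[-1.7096, -0.8038, -4.0810]  P^-=[0.2424 -0.0373 0.1044; -0.0373 0.4097 -0.0695; 0.1044 -0.0695 0.6013]  S=[0.7850 -0.0839 0.0401; -0.0839 0.6546 -0.0610; 0.0401 -0.0610 1.1173]  K=[0.2743 -0.0516 0.0818; 0.0356 0.6049 -0.1355; -0.0273 0.1219 0.5601]  nu=[-0.0839, -1.8995, 2.8895]  x^+=[-1.3983, -2.3473, -2.6916]  P^+=[0.1694 0.0064 0.0589; 0.0064 0.1427 -0.0145; 0.0589 -0.0145 0.2495]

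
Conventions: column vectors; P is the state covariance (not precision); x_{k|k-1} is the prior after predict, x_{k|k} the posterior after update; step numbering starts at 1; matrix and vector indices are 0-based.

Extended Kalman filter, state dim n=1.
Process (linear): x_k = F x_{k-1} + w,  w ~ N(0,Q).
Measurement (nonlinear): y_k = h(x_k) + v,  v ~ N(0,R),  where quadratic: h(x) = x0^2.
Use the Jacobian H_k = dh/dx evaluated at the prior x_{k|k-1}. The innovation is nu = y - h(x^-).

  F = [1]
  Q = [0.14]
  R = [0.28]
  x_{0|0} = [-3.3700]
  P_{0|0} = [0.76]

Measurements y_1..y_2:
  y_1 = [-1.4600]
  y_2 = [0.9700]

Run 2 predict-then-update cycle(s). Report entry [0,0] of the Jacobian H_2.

H_jac[0,0] = -2.9626

step 1: x^-=[-3.3700]  P^-=[0.9000]  H_jac=[-6.7400]  S=[41.1648]  K=[-0.1474]  nu=[-12.8169]  x^+=[-1.4813]  P^+=[0.0061]
step 2: x^-=[-1.4813]  P^-=[0.1461]  H_jac=[-2.9626]  S=[1.5625]  K=[-0.2771]  nu=[-1.2243]  x^+=[-1.1421]  P^+=[0.0262]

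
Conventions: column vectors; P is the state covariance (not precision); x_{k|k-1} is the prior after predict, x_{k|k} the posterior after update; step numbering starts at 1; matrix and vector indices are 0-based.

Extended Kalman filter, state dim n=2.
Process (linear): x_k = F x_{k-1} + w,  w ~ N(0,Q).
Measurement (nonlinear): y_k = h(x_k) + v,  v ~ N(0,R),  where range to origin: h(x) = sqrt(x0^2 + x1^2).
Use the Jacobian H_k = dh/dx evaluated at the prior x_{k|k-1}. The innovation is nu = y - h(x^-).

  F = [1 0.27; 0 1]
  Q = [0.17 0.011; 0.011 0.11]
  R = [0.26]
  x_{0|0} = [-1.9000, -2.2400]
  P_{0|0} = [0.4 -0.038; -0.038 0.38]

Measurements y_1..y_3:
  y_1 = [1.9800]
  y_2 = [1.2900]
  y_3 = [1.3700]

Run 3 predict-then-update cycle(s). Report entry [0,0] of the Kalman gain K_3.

K[0,0] = -0.4819

step 1: x^-=[-2.5048, -2.2400]  P^-=[0.5772 0.0756; 0.0756 0.4900]  H_jac=[-0.7454 -0.6666]  S=[0.8736]  K=[-0.5502; -0.4384]  nu=[-1.3803]  x^+=[-1.7454, -1.6349]  P^+=[0.3127 -0.1351; -0.1351 0.3221]
step 2: x^-=[-2.1868, -1.6349]  P^-=[0.4333 -0.0372; -0.0372 0.4321]  H_jac=[-0.8009 -0.5988]  S=[0.6572]  K=[-0.4942; -0.3484]  nu=[-1.4403]  x^+=[-1.4750, -1.1330]  P^+=[0.2728 -0.1503; -0.1503 0.3523]
step 3: x^-=[-1.7810, -1.1330]  P^-=[0.3873 -0.0442; -0.0442 0.4623]  H_jac=[-0.8437 -0.5368]  S=[0.6289]  K=[-0.4819; -0.3353]  nu=[-0.7408]  x^+=[-1.4240, -0.8846]  P^+=[0.2413 -0.1458; -0.1458 0.3916]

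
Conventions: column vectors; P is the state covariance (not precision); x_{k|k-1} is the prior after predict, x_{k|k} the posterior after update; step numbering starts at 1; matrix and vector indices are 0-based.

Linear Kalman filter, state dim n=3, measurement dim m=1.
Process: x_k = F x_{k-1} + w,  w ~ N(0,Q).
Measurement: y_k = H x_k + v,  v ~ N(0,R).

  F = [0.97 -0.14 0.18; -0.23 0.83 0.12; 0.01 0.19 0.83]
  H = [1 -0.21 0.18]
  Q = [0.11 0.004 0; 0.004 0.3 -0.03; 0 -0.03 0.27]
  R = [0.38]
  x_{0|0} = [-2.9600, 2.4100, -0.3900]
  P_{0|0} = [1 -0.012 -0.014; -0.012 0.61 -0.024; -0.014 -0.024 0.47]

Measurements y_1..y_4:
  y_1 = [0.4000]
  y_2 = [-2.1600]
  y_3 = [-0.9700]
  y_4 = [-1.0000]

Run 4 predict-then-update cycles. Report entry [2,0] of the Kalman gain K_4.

K[2,0] = 0.2110

step 1: x^-=[-3.2788, 2.6343, 0.1046]  P^-=[1.0777 -0.2941 0.0522; -0.2941 0.7805 0.0967; 0.0522 0.0967 0.6081]  S=[1.6468]  K=[0.6976; -0.2676; 0.0858]  nu=[4.2132]  x^+=[-0.3396, 1.5071, 0.4661]  P^+=[0.2762 0.0133 -0.0464; 0.0133 0.6626 0.1345; -0.0464 0.1345 0.5959]
step 2: x^-=[-0.4565, 1.3849, 0.6698]  P^-=[0.3756 -0.0963 0.0280; -0.0963 0.8039 0.2373; 0.0280 0.2373 0.7462]  S=[0.8478]  K=[0.4728; -0.2623; 0.1327]  nu=[-1.5332]  x^+=[-1.1815, 1.7871, 0.4664]  P^+=[0.1861 0.0089 -0.0252; 0.0089 0.7456 0.2668; -0.0252 0.2668 0.7313]
step 3: x^-=[-1.3123, 1.8110, 0.7148]  P^-=[0.2987 -0.0674 0.0507; -0.0674 0.8852 0.3543; 0.0507 0.3543 0.8845]  S=[0.7662]  K=[0.4203; -0.2474; 0.1768]  nu=[0.5939]  x^+=[-1.0627, 1.6641, 0.8198]  P^+=[0.1634 0.0122 -0.0063; 0.0122 0.8383 0.3878; -0.0063 0.3878 0.8605]
step 4: x^-=[-1.1162, 1.7240, 0.9860]  P^-=[0.2830 -0.0501 0.0732; -0.0501 0.9715 0.4643; 0.0732 0.4643 1.0154]  S=[0.7510]  K=[0.4084; -0.2270; 0.2110]  nu=[0.3007]  x^+=[-0.9934, 1.6557, 1.0494]  P^+=[0.1578 0.0195 0.0085; 0.0195 0.9327 0.5003; 0.0085 0.5003 0.9819]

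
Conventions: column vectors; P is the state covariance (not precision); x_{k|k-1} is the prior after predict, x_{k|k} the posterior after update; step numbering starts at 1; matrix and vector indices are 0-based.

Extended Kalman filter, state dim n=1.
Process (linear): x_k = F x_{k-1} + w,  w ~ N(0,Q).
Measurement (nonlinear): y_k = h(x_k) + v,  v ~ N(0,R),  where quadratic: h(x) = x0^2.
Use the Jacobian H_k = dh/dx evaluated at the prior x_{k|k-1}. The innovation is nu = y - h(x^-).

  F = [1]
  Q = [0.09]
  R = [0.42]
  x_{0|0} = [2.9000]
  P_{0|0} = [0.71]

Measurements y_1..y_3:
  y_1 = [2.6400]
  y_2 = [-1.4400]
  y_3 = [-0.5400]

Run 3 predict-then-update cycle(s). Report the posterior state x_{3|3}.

step 1: x^-=[2.9000]  P^-=[0.8000]  H_jac=[5.8000]  S=[27.3320]  K=[0.1698]  nu=[-5.7700]  x^+=[1.9205]  P^+=[0.0123]
step 2: x^-=[1.9205]  P^-=[0.1023]  H_jac=[3.8409]  S=[1.9291]  K=[0.2037]  nu=[-5.1282]  x^+=[0.8760]  P^+=[0.0223]
step 3: x^-=[0.8760]  P^-=[0.1123]  H_jac=[1.7520]  S=[0.7646]  K=[0.2573]  nu=[-1.3074]  x^+=[0.5397]  P^+=[0.0617]

x_post = [0.5397]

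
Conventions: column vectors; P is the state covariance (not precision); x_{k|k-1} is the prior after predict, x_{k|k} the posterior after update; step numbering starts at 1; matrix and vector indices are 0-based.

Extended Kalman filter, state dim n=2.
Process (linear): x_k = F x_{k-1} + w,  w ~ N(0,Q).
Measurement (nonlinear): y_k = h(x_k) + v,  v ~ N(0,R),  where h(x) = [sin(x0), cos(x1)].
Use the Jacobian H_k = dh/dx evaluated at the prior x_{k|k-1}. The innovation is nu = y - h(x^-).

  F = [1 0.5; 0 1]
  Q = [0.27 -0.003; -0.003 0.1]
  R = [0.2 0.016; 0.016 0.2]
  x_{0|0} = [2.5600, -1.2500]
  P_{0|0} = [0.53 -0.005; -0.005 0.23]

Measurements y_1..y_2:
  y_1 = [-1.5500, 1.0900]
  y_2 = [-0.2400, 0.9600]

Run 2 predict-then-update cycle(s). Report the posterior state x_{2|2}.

x_post = [3.5641, -0.5656]

step 1: x^-=[1.9350, -1.2500]  P^-=[0.8525 0.1070; 0.1070 0.3300]  H_jac=[-0.3562 0.0000; 0.0000 0.9490]  S=[0.3082 -0.0202; -0.0202 0.4972]  K=[-0.9746 0.1647; -0.0827 0.6265]  nu=[-2.4844, 0.7747]  x^+=[4.4839, -0.5593]  P^+=[0.5398 0.0183; 0.0183 0.1306]
step 2: x^-=[4.2043, -0.5593]  P^-=[0.8608 0.0806; 0.0806 0.2306]  H_jac=[-0.4865 0.0000; 0.0000 0.5306]  S=[0.4037 -0.0048; -0.0048 0.2649]  K=[-1.0355 0.1426; -0.0916 0.4602]  nu=[0.6337, 0.1123]  x^+=[3.5641, -0.5656]  P^+=[0.4210 0.0225; 0.0225 0.1707]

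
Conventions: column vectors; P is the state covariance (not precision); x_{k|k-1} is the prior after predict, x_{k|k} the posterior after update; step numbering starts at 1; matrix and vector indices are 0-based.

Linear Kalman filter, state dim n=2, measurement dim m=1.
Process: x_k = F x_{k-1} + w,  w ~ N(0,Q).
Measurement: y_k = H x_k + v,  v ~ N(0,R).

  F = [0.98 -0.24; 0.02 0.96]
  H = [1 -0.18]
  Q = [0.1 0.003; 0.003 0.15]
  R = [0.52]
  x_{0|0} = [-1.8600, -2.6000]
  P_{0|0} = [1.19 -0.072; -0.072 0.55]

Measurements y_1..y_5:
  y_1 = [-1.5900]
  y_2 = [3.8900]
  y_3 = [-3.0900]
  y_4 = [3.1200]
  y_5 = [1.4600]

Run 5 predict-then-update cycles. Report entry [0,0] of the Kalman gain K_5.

step 1: x^-=[-1.1988, -2.5332]  P^-=[1.3084 -0.1678; -0.1678 0.6546]  S=[1.9100]  K=[0.7008; -0.1495]  nu=[-0.8472]  x^+=[-1.7925, -2.4065]  P^+=[0.3703 0.0324; 0.0324 0.6119]
step 2: x^-=[-1.1791, -2.3461]  P^-=[0.4756 -0.1004; -0.1004 0.7153]  S=[1.0549]  K=[0.4680; -0.2172]  nu=[4.6468]  x^+=[0.9955, -3.3555]  P^+=[0.2446 0.0068; 0.0068 0.6655]
step 3: x^-=[1.7809, -3.2014]  P^-=[0.3700 -0.1391; -0.1391 0.7637]  S=[0.9648]  K=[0.4095; -0.2867]  nu=[-5.4472]  x^+=[-0.4494, -1.6398]  P^+=[0.2083 -0.0259; -0.0259 0.6844]
step 4: x^-=[-0.0469, -1.5832]  P^-=[0.3516 -0.1748; -0.1748 0.7798]  S=[0.9598]  K=[0.3991; -0.3284]  nu=[2.8819]  x^+=[1.1033, -2.5296]  P^+=[0.1987 -0.0490; -0.0490 0.6763]
step 5: x^-=[1.6884, -2.4063]  P^-=[0.3529 -0.1948; -0.1948 0.7715]  S=[0.9680]  K=[0.4008; -0.3447]  nu=[-0.6615]  x^+=[1.4233, -2.1783]  P^+=[0.1974 -0.0611; -0.0611 0.6565]

K[0,0] = 0.4008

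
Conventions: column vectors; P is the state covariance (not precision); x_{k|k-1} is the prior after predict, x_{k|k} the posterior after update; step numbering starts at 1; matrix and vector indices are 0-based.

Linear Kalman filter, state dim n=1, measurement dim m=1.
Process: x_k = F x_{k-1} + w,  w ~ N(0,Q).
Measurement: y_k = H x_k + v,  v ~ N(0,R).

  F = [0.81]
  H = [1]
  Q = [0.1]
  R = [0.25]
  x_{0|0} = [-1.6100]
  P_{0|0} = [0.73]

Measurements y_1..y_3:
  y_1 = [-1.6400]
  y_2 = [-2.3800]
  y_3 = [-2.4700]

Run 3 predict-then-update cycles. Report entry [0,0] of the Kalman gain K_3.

K[0,0] = 0.4128

step 1: x^-=[-1.3041]  P^-=[0.5790]  S=[0.8290]  K=[0.6984]  nu=[-0.3359]  x^+=[-1.5387]  P^+=[0.1746]
step 2: x^-=[-1.2463]  P^-=[0.2146]  S=[0.4646]  K=[0.4619]  nu=[-1.1337]  x^+=[-1.7699]  P^+=[0.1155]
step 3: x^-=[-1.4336]  P^-=[0.1758]  S=[0.4258]  K=[0.4128]  nu=[-1.0364]  x^+=[-1.8615]  P^+=[0.1032]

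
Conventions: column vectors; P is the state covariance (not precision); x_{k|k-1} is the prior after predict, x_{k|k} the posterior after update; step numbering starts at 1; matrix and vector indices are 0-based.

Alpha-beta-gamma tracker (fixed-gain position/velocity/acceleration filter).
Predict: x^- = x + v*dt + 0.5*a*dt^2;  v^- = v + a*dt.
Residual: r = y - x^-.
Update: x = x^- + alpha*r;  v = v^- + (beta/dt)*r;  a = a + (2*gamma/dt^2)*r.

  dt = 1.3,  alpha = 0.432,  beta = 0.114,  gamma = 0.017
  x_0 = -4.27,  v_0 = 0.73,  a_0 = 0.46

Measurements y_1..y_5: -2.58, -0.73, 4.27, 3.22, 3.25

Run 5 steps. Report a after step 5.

a_post = 0.2957

step 1: x_pred=-2.9323  r=0.3523  x^+=-2.7801  v^+=1.3589  a^+=0.4671
step 2: x_pred=-0.6189  r=-0.1111  x^+=-0.6669  v^+=1.9564  a^+=0.4649
step 3: x_pred=2.2692  r=2.0008  x^+=3.1335  v^+=2.7361  a^+=0.5051
step 4: x_pred=7.1173  r=-3.8973  x^+=5.4337  v^+=3.0510  a^+=0.4267
step 5: x_pred=9.7605  r=-6.5105  x^+=6.9480  v^+=3.0348  a^+=0.2957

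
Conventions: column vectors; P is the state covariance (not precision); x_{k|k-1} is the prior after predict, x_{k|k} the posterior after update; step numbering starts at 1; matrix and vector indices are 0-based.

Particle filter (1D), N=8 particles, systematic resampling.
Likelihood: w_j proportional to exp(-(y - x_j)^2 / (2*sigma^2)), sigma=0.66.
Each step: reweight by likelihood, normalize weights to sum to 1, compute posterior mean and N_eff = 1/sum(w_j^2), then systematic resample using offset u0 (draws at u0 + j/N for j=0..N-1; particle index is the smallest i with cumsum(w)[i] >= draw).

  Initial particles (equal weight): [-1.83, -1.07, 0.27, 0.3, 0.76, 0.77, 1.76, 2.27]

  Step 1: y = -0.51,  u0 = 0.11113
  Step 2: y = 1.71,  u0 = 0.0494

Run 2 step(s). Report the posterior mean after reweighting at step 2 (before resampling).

post_mean = 0.6259

step 1: w=[0.0640, 0.3301, 0.2353, 0.2228, 0.0743, 0.0721, 0.0013, 0.0001]  mean=-0.2256  Neff=4.3708  idx=[1, 1, 1, 2, 2, 3, 4, 5]
step 2: w=[0.0001, 0.0001, 0.0001, 0.0921, 0.0921, 0.1016, 0.3531, 0.3608]  mean=0.6259  Neff=3.5446  idx=[3, 4, 6, 6, 6, 7, 7, 7]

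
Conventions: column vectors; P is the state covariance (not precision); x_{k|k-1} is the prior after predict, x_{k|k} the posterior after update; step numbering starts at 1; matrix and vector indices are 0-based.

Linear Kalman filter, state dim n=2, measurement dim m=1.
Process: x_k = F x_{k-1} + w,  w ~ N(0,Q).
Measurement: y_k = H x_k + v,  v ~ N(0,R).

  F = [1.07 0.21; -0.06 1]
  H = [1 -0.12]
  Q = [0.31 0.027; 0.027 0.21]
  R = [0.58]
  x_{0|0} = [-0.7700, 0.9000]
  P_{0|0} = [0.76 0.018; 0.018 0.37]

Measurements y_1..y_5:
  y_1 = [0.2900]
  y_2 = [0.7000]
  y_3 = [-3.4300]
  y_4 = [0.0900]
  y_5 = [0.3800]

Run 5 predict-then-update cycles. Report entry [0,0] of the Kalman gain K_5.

step 1: x^-=[-0.6349, 0.9462]  P^-=[1.2045 0.0749; 0.0749 0.5806]  S=[1.7749]  K=[0.6736; 0.0030]  nu=[1.0384]  x^+=[0.0646, 0.9493]  P^+=[0.3992 0.0714; 0.0714 0.5806]
step 2: x^-=[0.2684, 0.9454]  P^-=[0.8248 0.1988; 0.1988 0.7834]  S=[1.3684]  K=[0.5853; 0.0766]  nu=[0.5450]  x^+=[0.5874, 0.9871]  P^+=[0.3560 0.1375; 0.1375 0.7754]
step 3: x^-=[0.8359, 0.9519]  P^-=[0.8135 0.3123; 0.3123 0.9702]  S=[1.3325]  K=[0.5824; 0.1470]  nu=[-4.1516]  x^+=[-1.5820, 0.3415]  P^+=[0.3616 0.1982; 0.1982 0.9414]
step 4: x^-=[-1.6210, 0.4365]  P^-=[0.8546 0.4111; 0.4111 1.1289]  S=[1.3522]  K=[0.5955; 0.2038]  nu=[1.7634]  x^+=[-0.5709, 0.7959]  P^+=[0.3750 0.2470; 0.2470 1.0727]
step 5: x^-=[-0.4437, 0.8302]  P^-=[0.8977 0.4893; 0.4893 1.2544]  S=[1.3783]  K=[0.6087; 0.2458]  nu=[0.9233]  x^+=[0.1183, 1.0571]  P^+=[0.3870 0.2831; 0.2831 1.1712]

K[0,0] = 0.6087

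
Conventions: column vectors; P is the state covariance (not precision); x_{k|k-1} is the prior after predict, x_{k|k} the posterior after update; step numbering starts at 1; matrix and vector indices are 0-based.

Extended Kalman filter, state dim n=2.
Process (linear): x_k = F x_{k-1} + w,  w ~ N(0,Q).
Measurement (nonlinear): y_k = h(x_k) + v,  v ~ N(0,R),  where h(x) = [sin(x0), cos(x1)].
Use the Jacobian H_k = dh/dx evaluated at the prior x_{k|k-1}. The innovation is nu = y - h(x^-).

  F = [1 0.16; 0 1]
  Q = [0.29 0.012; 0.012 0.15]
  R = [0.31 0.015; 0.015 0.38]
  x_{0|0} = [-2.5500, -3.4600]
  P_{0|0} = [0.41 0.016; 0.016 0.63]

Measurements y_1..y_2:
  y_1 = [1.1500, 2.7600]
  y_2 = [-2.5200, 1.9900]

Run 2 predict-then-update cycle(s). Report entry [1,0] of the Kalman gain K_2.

step 1: x^-=[-3.1036, -3.4600]  P^-=[0.7212 0.1288; 0.1288 0.7800]  H_jac=[-0.9993 0.0000; 0.0000 -0.3131]  S=[1.0302 0.0553; 0.0553 0.4564]  K=[-0.6994 -0.0036; -0.0969 -0.5232]  nu=[1.1880, 3.7097]  x^+=[-3.9479, -5.5161]  P^+=[0.2170 0.0379; 0.0379 0.6398]
step 2: x^-=[-4.8305, -5.5161]  P^-=[0.5355 0.1523; 0.1523 0.7898]  H_jac=[0.1178 0.0000; 0.0000 -0.6940]  S=[0.3174 0.0026; 0.0026 0.7604]  K=[0.1999 -0.1396; 0.0623 -0.7210]  nu=[-3.5130, 1.2700]  x^+=[-5.7099, -6.6507]  P^+=[0.5082 0.0721; 0.0721 0.3934]

K[1,0] = 0.0623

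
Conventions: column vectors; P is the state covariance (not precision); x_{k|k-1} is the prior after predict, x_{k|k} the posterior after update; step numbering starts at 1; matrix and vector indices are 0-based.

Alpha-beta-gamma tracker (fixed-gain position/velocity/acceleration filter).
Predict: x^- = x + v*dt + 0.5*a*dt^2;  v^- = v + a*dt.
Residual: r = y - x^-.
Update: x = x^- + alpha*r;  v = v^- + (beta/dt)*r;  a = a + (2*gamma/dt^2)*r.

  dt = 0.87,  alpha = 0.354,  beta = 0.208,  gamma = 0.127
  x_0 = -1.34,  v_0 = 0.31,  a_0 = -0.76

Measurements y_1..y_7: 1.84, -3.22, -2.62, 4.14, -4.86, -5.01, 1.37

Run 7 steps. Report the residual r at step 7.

resid = 6.1324

step 1: x_pred=-1.3579  r=3.1979  x^+=-0.2259  v^+=0.4134  a^+=0.3132
step 2: x_pred=0.2523  r=-3.4723  x^+=-0.9769  v^+=-0.1443  a^+=-0.8521
step 3: x_pred=-1.4250  r=-1.1950  x^+=-1.8480  v^+=-1.1714  a^+=-1.2531
step 4: x_pred=-3.3413  r=7.4813  x^+=-0.6929  v^+=-0.4729  a^+=1.2575
step 5: x_pred=-0.6285  r=-4.2315  x^+=-2.1264  v^+=-0.3906  a^+=-0.1625
step 6: x_pred=-2.5278  r=-2.4822  x^+=-3.4065  v^+=-1.1255  a^+=-0.9955
step 7: x_pred=-4.7624  r=6.1324  x^+=-2.5915  v^+=-0.5254  a^+=1.0624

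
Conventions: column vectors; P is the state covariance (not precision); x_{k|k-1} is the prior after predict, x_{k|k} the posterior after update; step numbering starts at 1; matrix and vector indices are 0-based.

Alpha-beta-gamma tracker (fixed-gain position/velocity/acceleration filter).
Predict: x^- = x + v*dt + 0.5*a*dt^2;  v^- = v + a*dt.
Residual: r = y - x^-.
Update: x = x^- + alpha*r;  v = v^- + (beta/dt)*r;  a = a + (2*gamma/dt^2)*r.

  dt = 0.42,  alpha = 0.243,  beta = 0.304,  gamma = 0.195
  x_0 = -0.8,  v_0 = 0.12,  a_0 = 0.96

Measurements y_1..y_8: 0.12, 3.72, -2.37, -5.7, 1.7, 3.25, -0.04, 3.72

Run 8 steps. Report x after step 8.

x_post = -2.7085

step 1: x_pred=-0.6649  r=0.7849  x^+=-0.4742  v^+=1.0913  a^+=2.6954
step 2: x_pred=0.2219  r=3.4981  x^+=1.0719  v^+=4.7554  a^+=10.4293
step 3: x_pred=3.9891  r=-6.3591  x^+=2.4438  v^+=4.5329  a^+=-3.6299
step 4: x_pred=4.0275  r=-9.7275  x^+=1.6637  v^+=-4.0325  a^+=-25.1362
step 5: x_pred=-2.2470  r=3.9470  x^+=-1.2878  v^+=-11.7328  a^+=-16.4099
step 6: x_pred=-7.6630  r=10.9130  x^+=-5.0111  v^+=-10.7261  a^+=7.7174
step 7: x_pred=-8.8354  r=8.7954  x^+=-6.6981  v^+=-1.1185  a^+=27.1630
step 8: x_pred=-4.7721  r=8.4921  x^+=-2.7085  v^+=16.4366  a^+=45.9381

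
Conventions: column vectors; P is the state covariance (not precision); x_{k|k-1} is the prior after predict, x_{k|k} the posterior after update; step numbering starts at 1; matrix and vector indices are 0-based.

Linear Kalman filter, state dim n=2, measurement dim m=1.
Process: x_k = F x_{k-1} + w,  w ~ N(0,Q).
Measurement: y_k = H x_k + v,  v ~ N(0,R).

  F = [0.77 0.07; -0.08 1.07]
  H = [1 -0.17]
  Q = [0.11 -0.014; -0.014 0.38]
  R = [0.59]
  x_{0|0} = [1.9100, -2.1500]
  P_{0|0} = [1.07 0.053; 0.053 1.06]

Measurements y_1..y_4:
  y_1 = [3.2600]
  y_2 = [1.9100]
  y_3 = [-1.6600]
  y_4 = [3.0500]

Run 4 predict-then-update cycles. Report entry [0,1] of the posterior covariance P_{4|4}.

P_post[0,1] = 0.5135

step 1: x^-=[1.3202, -2.4533]  P^-=[0.7553 0.0429; 0.0429 1.5914]  S=[1.3767]  K=[0.5433; -0.1654]  nu=[1.5227]  x^+=[2.1476, -2.7051]  P^+=[0.3489 0.1666; 0.1666 1.5537]
step 2: x^-=[1.4643, -3.0663]  P^-=[0.3424 0.2172; 0.2172 2.1326]  S=[0.9202]  K=[0.3320; -0.1580]  nu=[-0.0755]  x^+=[1.4392, -3.0544]  P^+=[0.2410 0.2654; 0.2654 2.1096]
step 3: x^-=[0.8944, -3.3833]  P^-=[0.2918 0.3464; 0.3464 2.7514]  S=[0.8436]  K=[0.2761; -0.1439]  nu=[-3.1295]  x^+=[0.0302, -2.9331]  P^+=[0.2275 0.3799; 0.3799 2.7339]
step 4: x^-=[-0.1821, -3.1408]  P^-=[0.2992 0.4876; 0.4876 3.4465]  S=[0.8231]  K=[0.2629; -0.1194]  nu=[2.6982]  x^+=[0.5271, -3.4630]  P^+=[0.2424 0.5135; 0.5135 3.4348]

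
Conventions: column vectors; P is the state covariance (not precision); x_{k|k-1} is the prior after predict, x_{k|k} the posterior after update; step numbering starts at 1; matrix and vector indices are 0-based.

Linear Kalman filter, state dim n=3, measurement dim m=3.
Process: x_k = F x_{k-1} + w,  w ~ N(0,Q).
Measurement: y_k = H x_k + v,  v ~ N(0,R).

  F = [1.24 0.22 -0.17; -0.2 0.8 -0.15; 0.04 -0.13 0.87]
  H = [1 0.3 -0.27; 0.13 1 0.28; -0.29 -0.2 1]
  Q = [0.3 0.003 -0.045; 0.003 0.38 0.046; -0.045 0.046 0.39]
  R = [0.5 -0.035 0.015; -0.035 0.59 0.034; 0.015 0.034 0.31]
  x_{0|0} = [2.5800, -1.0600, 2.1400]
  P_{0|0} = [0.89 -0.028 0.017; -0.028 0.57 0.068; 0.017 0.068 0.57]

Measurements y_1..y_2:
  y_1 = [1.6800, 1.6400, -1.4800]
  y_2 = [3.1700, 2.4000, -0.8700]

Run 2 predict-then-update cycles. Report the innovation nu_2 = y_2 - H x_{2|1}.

step 1: x^-=[2.6022, -1.6850, 2.1028]  P^-=[1.6850 -0.1435 -0.0645; -0.1435 0.7869 -0.0508; -0.0645 -0.0508 0.8186]  S=[2.2724 0.2028 -0.7882; 0.2028 1.3991 0.0365; -0.7882 0.0365 1.3428]  K=[0.7554 -0.0698 0.0548; -0.0638 0.5528 -0.1765; 0.0976 0.0895 0.6859]  nu=[0.1511, 2.3979, -3.1652]  x^+=[2.3754, 0.1896, 0.1610]  P^+=[0.4642 -0.1620 0.1282; -0.1620 0.3475 -0.0144; 0.1282 -0.0144 0.2514]
step 2: x^-=[2.9599, -0.3475, 0.2104]  P^-=[0.8965 -0.2152 0.0899; -0.2152 0.6896 -0.0694; 0.0899 -0.0694 0.6008]  S=[1.3359 0.0543 -0.3144; 0.0543 1.2536 0.0374; -0.3144 0.0374 0.9644]  K=[0.6260 -0.0880 0.0758; -0.0579 0.5204 -0.1893; 0.0765 0.0660 0.6327]  nu=[0.3712, 2.3038, -0.2915]  x^+=[2.9674, 0.8852, 0.2063]  P^+=[0.3941 -0.1542 0.1133; -0.1542 0.3285 -0.0209; 0.1133 -0.0209 0.2282]

innov = [0.3712, 2.3038, -0.2915]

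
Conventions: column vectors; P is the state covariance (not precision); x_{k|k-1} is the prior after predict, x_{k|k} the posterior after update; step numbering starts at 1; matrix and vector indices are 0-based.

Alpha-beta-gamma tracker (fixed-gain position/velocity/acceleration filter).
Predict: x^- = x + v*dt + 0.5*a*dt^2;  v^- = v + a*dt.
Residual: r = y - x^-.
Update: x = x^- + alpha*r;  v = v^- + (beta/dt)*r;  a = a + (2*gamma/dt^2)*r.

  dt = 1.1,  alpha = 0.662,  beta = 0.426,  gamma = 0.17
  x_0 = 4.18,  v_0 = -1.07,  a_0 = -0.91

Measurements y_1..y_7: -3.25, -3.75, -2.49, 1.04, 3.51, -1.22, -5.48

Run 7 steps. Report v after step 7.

v_post = 0.3031

step 1: x_pred=2.4524  r=-5.7024  x^+=-1.3226  v^+=-4.2794  a^+=-2.5123
step 2: x_pred=-7.5499  r=3.7999  x^+=-5.0344  v^+=-5.5714  a^+=-1.4446
step 3: x_pred=-12.0369  r=9.5469  x^+=-5.7168  v^+=-3.4632  a^+=1.2380
step 4: x_pred=-8.7774  r=9.8174  x^+=-2.2783  v^+=1.7006  a^+=3.9966
step 5: x_pred=2.0103  r=1.4997  x^+=3.0031  v^+=6.6776  a^+=4.4180
step 6: x_pred=13.0214  r=-14.2414  x^+=3.5936  v^+=6.0221  a^+=0.4163
step 7: x_pred=10.4698  r=-15.9498  x^+=-0.0890  v^+=0.3031  a^+=-4.0655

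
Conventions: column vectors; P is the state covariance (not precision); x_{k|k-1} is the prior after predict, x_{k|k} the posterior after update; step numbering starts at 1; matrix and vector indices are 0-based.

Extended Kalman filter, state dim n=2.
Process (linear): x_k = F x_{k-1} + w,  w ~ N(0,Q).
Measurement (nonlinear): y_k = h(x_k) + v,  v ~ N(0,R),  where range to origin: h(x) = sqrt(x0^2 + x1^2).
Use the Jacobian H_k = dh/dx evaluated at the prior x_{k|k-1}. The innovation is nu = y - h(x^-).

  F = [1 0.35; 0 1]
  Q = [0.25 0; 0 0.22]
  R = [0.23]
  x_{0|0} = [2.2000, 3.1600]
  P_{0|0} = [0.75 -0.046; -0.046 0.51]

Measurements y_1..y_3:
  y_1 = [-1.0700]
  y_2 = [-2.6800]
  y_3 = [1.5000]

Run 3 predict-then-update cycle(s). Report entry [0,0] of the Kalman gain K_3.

step 1: x^-=[3.3060, 3.1600]  P^-=[1.0303 0.1325; 0.1325 0.7300]  H_jac=[0.7229 0.6910]  S=[1.2493]  K=[0.6694; 0.4804]  nu=[-5.6433]  x^+=[-0.4719, 0.4488]  P^+=[0.4704 -0.2693; -0.2693 0.4417]
step 2: x^-=[-0.3148, 0.4488]  P^-=[0.5860 -0.1147; -0.1147 0.6617]  H_jac=[-0.5743 0.8187]  S=[0.9746]  K=[-0.4417; 0.6234]  nu=[-3.2282]  x^+=[1.1110, -1.5637]  P^+=[0.3959 0.1536; 0.1536 0.2829]
step 3: x^-=[0.5637, -1.5637]  P^-=[0.7881 0.2526; 0.2526 0.5029]  H_jac=[0.3391 -0.9407]  S=[0.6045]  K=[0.0489; -0.6409]  nu=[-0.1622]  x^+=[0.5557, -1.4597]  P^+=[0.7866 0.2716; 0.2716 0.2546]

K[0,0] = 0.0489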